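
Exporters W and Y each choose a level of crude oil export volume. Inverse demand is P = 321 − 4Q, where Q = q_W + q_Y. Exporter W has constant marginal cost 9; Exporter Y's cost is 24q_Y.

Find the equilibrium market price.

Exporter W's profit: π = q_W(321 − 4(q_W + q_Y)) − 9q_W.
∂π/∂q_W = 312 − 8q_W − 4q_Y = 0, so q_W = 39 − 0.5q_Y.
By the same steps for Y: q_Y = 37.125 − 0.5q_W.
Plugging q_Y into W's best response: q_W = 39 − 0.5(37.125 − 0.5q_W) ⇒ 0.75q_W = 20.4375, so q_W = 27.25.
Then q_Y = 37.125 − 0.5·27.25 = 23.5.
Equilibrium price: P = 321 − 4·50.75 = 118.

118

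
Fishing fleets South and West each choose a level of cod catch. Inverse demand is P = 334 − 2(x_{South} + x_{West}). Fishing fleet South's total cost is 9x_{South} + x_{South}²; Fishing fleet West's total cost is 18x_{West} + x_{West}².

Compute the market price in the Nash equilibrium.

Fishing fleet South's profit: π = x_{South}(334 − 2(x_{South} + x_{West})) − 9x_{South} − x_{South}².
∂π/∂x_{South} = 325 − 6x_{South} − 2x_{West} = 0, so x_{South} = 325/6 − (1/3)x_{West}.
By the same steps for West: x_{West} = 158/3 − (1/3)x_{South}.
Solving the two reaction functions simultaneously: (1 − (−1/3)(−1/3))x_{South} = 325/6 − (1/3)·(158/3), so (8/9)x_{South} = 659/18 and x_{South} = 41.1875.
Then x_{West} = 158/3 − (1/3)·41.1875 = 38.9375.
Equilibrium price: P = 334 − 2·80.125 = 173.75.

173.75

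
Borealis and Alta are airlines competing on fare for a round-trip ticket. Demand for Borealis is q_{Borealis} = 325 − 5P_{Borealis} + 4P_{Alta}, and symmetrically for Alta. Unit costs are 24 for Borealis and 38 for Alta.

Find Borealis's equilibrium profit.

Borealis's profit: π = (P_{Borealis} − 24)(325 − 5P_{Borealis} + 4P_{Alta}).
∂π/∂P_{Borealis} = 445 − 10P_{Borealis} + 4P_{Alta} = 0 ⇒ P_{Borealis} = 44.5 + 0.4P_{Alta}.
Similarly P_{Alta} = 51.5 + 0.4P_{Borealis}.
Solving the two reaction functions simultaneously: (1 − (0.4)(0.4))P_{Borealis} = 44.5 + 0.4·51.5, so 0.84P_{Borealis} = 65.1 and P_{Borealis} = 77.5.
Then P_{Alta} = 51.5 + 0.4·77.5 = 82.5.
q_{Borealis} = 325 − 5·77.5 + 4·82.5 = 267.5.
Profit = (77.5 − 24)·267.5 = 14311.25.

14311.25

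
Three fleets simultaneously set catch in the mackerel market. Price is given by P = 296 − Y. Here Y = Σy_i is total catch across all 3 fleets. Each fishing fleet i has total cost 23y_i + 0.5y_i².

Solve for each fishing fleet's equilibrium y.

54.6

A representative fishing fleet's profit is π_i = y_i(296 − Y) − 23y_i − 0.5y_i², with Y = y_i + Σ_{j≠i} y_j.
First-order condition: 273 − 3y_i − Σ_{j≠i} y_j = 0.
With identical fishing fleets, set every y_j = y: then 273 − 3y − 2y = 0, i.e. y = 273/5 = 54.6.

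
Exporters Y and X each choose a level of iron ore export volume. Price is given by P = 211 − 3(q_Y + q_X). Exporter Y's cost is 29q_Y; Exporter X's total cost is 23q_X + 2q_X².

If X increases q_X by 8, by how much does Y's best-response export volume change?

-4

Exporter Y's profit: π = q_Y(211 − 3(q_Y + q_X)) − 29q_Y.
∂π/∂q_Y = 182 − 6q_Y − 3q_X = 0, so q_Y = 91/3 − 0.5q_X.
The reaction-function slope is −0.5, so an 8-unit rise in q_X moves q_Y by −0.5 × 8 = −4. Y's best response falls — the actions are strategic substitutes.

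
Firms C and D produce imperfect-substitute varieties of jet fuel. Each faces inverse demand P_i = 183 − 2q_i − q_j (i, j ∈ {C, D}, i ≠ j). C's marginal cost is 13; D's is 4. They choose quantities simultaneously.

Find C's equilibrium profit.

Firm C's profit: π = q_C(183 − 2q_C − q_D) − 13q_C.
∂π/∂q_C = 170 − 4q_C − q_D = 0 ⇒ q_C = 42.5 − 0.25q_D.
Similarly q_D = 44.75 − 0.25q_C.
Substituting the second reaction function into the first: q_C = 42.5 − 0.25(44.75 − 0.25q_C), which gives 0.9375q_C = 31.3125 ⇒ q_C = 33.4.
Then q_D = 44.75 − 0.25·33.4 = 36.4.
P_C = 183 − 2·33.4 − 36.4 = 79.8.
Profit = (79.8 − 13)·33.4 = 2231.12.

2231.12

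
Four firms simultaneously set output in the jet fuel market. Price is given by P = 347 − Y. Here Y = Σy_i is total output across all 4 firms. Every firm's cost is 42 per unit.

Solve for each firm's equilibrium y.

A representative firm's profit is π_i = y_i(347 − Y) − 42y_i, with Y = y_i + Σ_{j≠i} y_j.
First-order condition: 305 − 2y_i − Σ_{j≠i} y_j = 0.
With identical firms, set every y_j = y: then 305 − 2y − 3y = 0, i.e. y = 305/5 = 61.

61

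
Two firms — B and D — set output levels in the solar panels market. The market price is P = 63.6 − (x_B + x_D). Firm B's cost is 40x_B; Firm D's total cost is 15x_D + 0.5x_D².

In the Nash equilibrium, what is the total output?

Firm B's profit: π = x_B(63.6 − (x_B + x_D)) − 40x_B.
∂π/∂x_B = 23.6 − 2x_B − x_D = 0, so x_B = 11.8 − 0.5x_D.
For D: ∂π/∂x_D = 48.6 − 3x_D − x_B = 0 ⇒ x_D = 16.2 − (1/3)x_B.
Plugging x_D into B's best response: x_B = 11.8 − 0.5(16.2 − (1/3)x_B) ⇒ (5/6)x_B = 3.7, so x_B = 4.44.
Then x_D = 16.2 − (1/3)·4.44 = 14.72.
Total output: 4.44 + 14.72 = 19.16.

19.16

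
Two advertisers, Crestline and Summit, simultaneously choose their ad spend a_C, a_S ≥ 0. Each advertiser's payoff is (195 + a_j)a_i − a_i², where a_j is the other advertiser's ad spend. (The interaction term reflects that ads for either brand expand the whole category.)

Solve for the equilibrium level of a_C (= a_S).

Crestline's payoff is (195 + a_S)a_C − a_C².
∂π/∂a_C = 195 + a_S − 2a_C = 0, so a_C = 97.5 + 0.5a_S.
The game is symmetric, so in equilibrium a_S = a_C: the reaction function gives 0.5a_C = 97.5, hence a_C = 195.

195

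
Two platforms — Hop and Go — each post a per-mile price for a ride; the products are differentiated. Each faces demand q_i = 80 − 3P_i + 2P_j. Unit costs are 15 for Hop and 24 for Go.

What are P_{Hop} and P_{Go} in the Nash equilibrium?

32.9375, 36.3125

Hop's profit: π = (P_{Hop} − 15)(80 − 3P_{Hop} + 2P_{Go}).
∂π/∂P_{Hop} = 125 − 6P_{Hop} + 2P_{Go} = 0 ⇒ P_{Hop} = 125/6 + (1/3)P_{Go}.
Similarly P_{Go} = 76/3 + (1/3)P_{Hop}.
Plugging P_{Go} into Hop's best response: P_{Hop} = 125/6 + (1/3)(76/3 + (1/3)P_{Hop}) ⇒ (8/9)P_{Hop} = 527/18, so P_{Hop} = 32.9375.
Then P_{Go} = 76/3 + (1/3)·32.9375 = 36.3125.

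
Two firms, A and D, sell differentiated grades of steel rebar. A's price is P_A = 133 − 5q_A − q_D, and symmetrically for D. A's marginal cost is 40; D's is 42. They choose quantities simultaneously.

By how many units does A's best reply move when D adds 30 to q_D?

Firm A's profit: π = q_A(133 − 5q_A − q_D) − 40q_A.
∂π/∂q_A = 93 − 10q_A − q_D = 0 ⇒ q_A = 9.3 − 0.1q_D.
The reaction-function slope is −0.1, so a 30-unit rise in q_D moves q_A by −0.1 × 30 = −3. A's best response falls — the actions are strategic substitutes.

-3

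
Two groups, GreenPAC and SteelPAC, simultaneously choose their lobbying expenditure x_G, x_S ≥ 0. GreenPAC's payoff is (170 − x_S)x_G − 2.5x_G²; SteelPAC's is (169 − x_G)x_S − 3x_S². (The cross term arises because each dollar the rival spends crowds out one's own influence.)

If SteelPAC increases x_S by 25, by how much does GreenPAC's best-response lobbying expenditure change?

Expanding GreenPAC's payoff: 170x_G − x_Sx_G − 2.5x_G².
∂π/∂x_G = 170 − x_S − 5x_G = 0, so x_G = 34 − 0.2x_S.
The reaction-function slope is −0.2, so a 25-unit rise in x_S moves x_G by −0.2 × 25 = −5. GreenPAC's best response falls — the actions are strategic substitutes.

-5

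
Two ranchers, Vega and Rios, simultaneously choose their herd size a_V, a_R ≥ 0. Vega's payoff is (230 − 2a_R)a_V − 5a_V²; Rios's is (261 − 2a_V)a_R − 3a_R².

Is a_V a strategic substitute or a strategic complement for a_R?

strategic substitutes

Expanding Vega's payoff: 230a_V − 2a_Ra_V − 5a_V².
∂π/∂a_V = 230 − 2a_R − 10a_V = 0, so a_V = 23 − 0.2a_R.
The best-response slope da_V/da_R = −0.2 < 0: the reaction function is downward-sloping, so the choices are strategic substitutes.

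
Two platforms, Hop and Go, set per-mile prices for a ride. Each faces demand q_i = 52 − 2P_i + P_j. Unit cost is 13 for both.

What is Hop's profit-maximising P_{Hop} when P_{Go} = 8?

21.5

Hop's profit: π = (P_{Hop} − 13)(52 − 2P_{Hop} + P_{Go}).
∂π/∂P_{Hop} = 78 − 4P_{Hop} + P_{Go} = 0 ⇒ P_{Hop} = 19.5 + 0.25P_{Go}.
At P_{Go} = 8: P_{Hop} = 19.5 + 0.25·8 = 21.5.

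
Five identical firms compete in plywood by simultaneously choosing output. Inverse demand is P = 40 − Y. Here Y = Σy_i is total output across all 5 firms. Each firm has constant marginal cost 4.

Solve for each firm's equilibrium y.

6

A representative firm's profit is π_i = y_i(40 − Y) − 4y_i, with Y = y_i + Σ_{j≠i} y_j.
First-order condition: 36 − 2y_i − Σ_{j≠i} y_j = 0.
With identical firms, set every y_j = y: then 36 − 2y − 4y = 0, i.e. y = 36/6 = 6.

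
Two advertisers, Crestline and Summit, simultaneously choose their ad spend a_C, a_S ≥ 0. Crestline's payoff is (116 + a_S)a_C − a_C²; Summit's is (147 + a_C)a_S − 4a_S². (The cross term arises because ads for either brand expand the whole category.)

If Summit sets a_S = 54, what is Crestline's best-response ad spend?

85

Expanding Crestline's payoff: 116a_C + a_Sa_C − a_C².
∂π/∂a_C = 116 + a_S − 2a_C = 0, so a_C = 58 + 0.5a_S.
At a_S = 54: a_C = 58 + 0.5·54 = 85.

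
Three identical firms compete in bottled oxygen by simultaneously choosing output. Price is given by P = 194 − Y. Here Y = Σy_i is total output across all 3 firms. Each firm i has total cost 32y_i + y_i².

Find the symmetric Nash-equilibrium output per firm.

27

A representative firm's profit is π_i = y_i(194 − Y) − 32y_i − y_i², with Y = y_i + Σ_{j≠i} y_j.
First-order condition: 162 − 4y_i − Σ_{j≠i} y_j = 0.
With identical firms, set every y_j = y: then 162 − 4y − 2y = 0, i.e. y = 162/6 = 27.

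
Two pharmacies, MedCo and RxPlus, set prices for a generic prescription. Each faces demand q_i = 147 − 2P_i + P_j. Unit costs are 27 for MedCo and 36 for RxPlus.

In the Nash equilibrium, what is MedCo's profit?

3394.88

MedCo's profit: π = (P_{MedCo} − 27)(147 − 2P_{MedCo} + P_{RxPlus}).
∂π/∂P_{MedCo} = 201 − 4P_{MedCo} + P_{RxPlus} = 0 ⇒ P_{MedCo} = 50.25 + 0.25P_{RxPlus}.
Similarly P_{RxPlus} = 54.75 + 0.25P_{MedCo}.
Solving the two reaction functions simultaneously: (1 − (0.25)(0.25))P_{MedCo} = 50.25 + 0.25·54.75, so 0.9375P_{MedCo} = 63.9375 and P_{MedCo} = 68.2.
Then P_{RxPlus} = 54.75 + 0.25·68.2 = 71.8.
q_{MedCo} = 147 − 2·68.2 + 71.8 = 82.4.
Profit = (68.2 − 27)·82.4 = 3394.88.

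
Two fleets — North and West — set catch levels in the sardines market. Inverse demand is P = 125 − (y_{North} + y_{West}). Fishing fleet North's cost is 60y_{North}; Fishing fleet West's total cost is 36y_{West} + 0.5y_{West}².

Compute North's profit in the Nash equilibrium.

Fishing fleet North's profit: π = y_{North}(125 − (y_{North} + y_{West})) − 60y_{North}.
∂π/∂y_{North} = 65 − 2y_{North} − y_{West} = 0, so y_{North} = 32.5 − 0.5y_{West}.
For West: ∂π/∂y_{West} = 89 − 3y_{West} − y_{North} = 0 ⇒ y_{West} = 89/3 − (1/3)y_{North}.
Plugging y_{West} into North's best response: y_{North} = 32.5 − 0.5(89/3 − (1/3)y_{North}) ⇒ (5/6)y_{North} = 53/3, so y_{North} = 21.2.
Then y_{West} = 89/3 − (1/3)·21.2 = 22.6.
Price P = 125 − 43.8 = 81.2.
North's profit: (81.2 − 60)·21.2 = 449.44.

449.44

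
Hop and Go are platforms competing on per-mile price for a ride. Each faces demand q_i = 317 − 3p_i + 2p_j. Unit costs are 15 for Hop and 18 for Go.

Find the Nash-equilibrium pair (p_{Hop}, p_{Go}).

91.0625, 92.1875

Hop's profit: π = (p_{Hop} − 15)(317 − 3p_{Hop} + 2p_{Go}).
∂π/∂p_{Hop} = 362 − 6p_{Hop} + 2p_{Go} = 0 ⇒ p_{Hop} = 181/3 + (1/3)p_{Go}.
Similarly p_{Go} = 371/6 + (1/3)p_{Hop}.
Plugging p_{Go} into Hop's best response: p_{Hop} = 181/3 + (1/3)(371/6 + (1/3)p_{Hop}) ⇒ (8/9)p_{Hop} = 1457/18, so p_{Hop} = 91.0625.
Then p_{Go} = 371/6 + (1/3)·91.0625 = 92.1875.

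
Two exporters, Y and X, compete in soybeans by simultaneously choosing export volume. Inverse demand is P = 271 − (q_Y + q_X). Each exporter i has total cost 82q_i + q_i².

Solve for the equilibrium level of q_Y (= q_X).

Exporter Y's profit: π = q_Y(271 − (q_Y + q_X)) − 82q_Y − q_Y².
∂π/∂q_Y = 189 − 4q_Y − q_X = 0, so q_Y = 47.25 − 0.25q_X.
Setting q_Y = q_X in the reaction function: q_Y = 47.25 − 0.25q_Y, so q_Y = 47.25 / 1.25 = 37.8.

37.8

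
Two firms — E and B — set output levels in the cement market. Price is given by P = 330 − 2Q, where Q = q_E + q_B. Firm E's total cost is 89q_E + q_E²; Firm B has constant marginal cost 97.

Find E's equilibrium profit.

1860.03

Firm E's profit: π = q_E(330 − 2(q_E + q_B)) − 89q_E − q_E².
∂π/∂q_E = 241 − 6q_E − 2q_B = 0, so q_E = 241/6 − (1/3)q_B.
For B: ∂π/∂q_B = 233 − 4q_B − 2q_E = 0 ⇒ q_B = 58.25 − 0.5q_E.
Plugging q_B into E's best response: q_E = 241/6 − (1/3)(58.25 − 0.5q_E) ⇒ (5/6)q_E = 20.75, so q_E = 24.9.
Then q_B = 58.25 − 0.5·24.9 = 45.8.
Price P = 330 − 2·70.7 = 188.6.
E's profit: (188.6 − 89)·24.9 − (24.9)² = 1860.03.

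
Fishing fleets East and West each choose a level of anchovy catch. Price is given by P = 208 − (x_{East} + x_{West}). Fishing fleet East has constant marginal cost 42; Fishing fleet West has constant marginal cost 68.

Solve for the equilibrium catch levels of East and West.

64, 38

Fishing fleet East's profit: π = x_{East}(208 − (x_{East} + x_{West})) − 42x_{East}.
∂π/∂x_{East} = 166 − 2x_{East} − x_{West} = 0, so x_{East} = 83 − 0.5x_{West}.
By the same steps for West: x_{West} = 70 − 0.5x_{East}.
Plugging x_{West} into East's best response: x_{East} = 83 − 0.5(70 − 0.5x_{East}) ⇒ 0.75x_{East} = 48, so x_{East} = 64.
Then x_{West} = 70 − 0.5·64 = 38.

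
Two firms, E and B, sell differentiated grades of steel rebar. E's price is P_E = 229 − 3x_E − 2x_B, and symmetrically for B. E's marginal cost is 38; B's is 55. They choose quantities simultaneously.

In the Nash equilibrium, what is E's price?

Firm E's profit: π = x_E(229 − 3x_E − 2x_B) − 38x_E.
∂π/∂x_E = 191 − 6x_E − 2x_B = 0 ⇒ x_E = 191/6 − (1/3)x_B.
Similarly x_B = 29 − (1/3)x_E.
Plugging x_B into E's best response: x_E = 191/6 − (1/3)(29 − (1/3)x_E) ⇒ (8/9)x_E = 133/6, so x_E = 24.9375.
Then x_B = 29 − (1/3)·24.9375 = 20.6875.
P_E = 229 − 3·24.9375 − 2·20.6875 = 112.8125.

112.8125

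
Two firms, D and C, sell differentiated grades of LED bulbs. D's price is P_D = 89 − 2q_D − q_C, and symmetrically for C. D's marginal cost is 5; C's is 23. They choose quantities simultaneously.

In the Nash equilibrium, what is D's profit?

648

Firm D's profit: π = q_D(89 − 2q_D − q_C) − 5q_D.
∂π/∂q_D = 84 − 4q_D − q_C = 0 ⇒ q_D = 21 − 0.25q_C.
Similarly q_C = 16.5 − 0.25q_D.
Substituting the second reaction function into the first: q_D = 21 − 0.25(16.5 − 0.25q_D), which gives 0.9375q_D = 16.875 ⇒ q_D = 18.
Then q_C = 16.5 − 0.25·18 = 12.
P_D = 89 − 2·18 − 12 = 41.
Profit = (41 − 5)·18 = 648.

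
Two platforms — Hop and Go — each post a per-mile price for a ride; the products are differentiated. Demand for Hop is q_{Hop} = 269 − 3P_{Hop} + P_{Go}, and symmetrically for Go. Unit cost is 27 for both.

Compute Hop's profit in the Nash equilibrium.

Hop's profit: π = (P_{Hop} − 27)(269 − 3P_{Hop} + P_{Go}).
∂π/∂P_{Hop} = 350 − 6P_{Hop} + P_{Go} = 0 ⇒ P_{Hop} = 175/3 + (1/6)P_{Go}.
The game is symmetric, so in equilibrium P_{Go} = P_{Hop}: the reaction function gives (5/6)P_{Hop} = 175/3, hence P_{Hop} = 70.
q_{Hop} = 269 − 3·70 + 70 = 129.
Profit = (70 − 27)·129 = 5547.

5547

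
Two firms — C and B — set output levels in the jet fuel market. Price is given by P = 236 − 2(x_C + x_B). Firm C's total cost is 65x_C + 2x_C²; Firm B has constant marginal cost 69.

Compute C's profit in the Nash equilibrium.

625

Firm C's profit: π = x_C(236 − 2(x_C + x_B)) − 65x_C − 2x_C².
∂π/∂x_C = 171 − 8x_C − 2x_B = 0, so x_C = 21.375 − 0.25x_B.
For B: ∂π/∂x_B = 167 − 4x_B − 2x_C = 0 ⇒ x_B = 41.75 − 0.5x_C.
Solving the two reaction functions simultaneously: (1 − (−0.25)(−0.5))x_C = 21.375 − 0.25·41.75, so 0.875x_C = 10.9375 and x_C = 12.5.
Then x_B = 41.75 − 0.5·12.5 = 35.5.
Price P = 236 − 2·48 = 140.
C's profit: (140 − 65)·12.5 − 2(12.5)² = 625.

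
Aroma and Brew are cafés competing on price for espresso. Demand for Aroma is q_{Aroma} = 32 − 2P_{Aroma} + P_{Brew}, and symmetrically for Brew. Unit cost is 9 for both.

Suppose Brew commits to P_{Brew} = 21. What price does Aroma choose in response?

17.75

Aroma's profit: π = (P_{Aroma} − 9)(32 − 2P_{Aroma} + P_{Brew}).
∂π/∂P_{Aroma} = 50 − 4P_{Aroma} + P_{Brew} = 0 ⇒ P_{Aroma} = 12.5 + 0.25P_{Brew}.
At P_{Brew} = 21: P_{Aroma} = 12.5 + 0.25·21 = 17.75.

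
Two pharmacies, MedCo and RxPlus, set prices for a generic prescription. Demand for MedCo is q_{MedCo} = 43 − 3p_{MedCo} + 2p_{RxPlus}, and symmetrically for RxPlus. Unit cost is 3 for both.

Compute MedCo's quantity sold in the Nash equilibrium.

30

MedCo's profit: π = (p_{MedCo} − 3)(43 − 3p_{MedCo} + 2p_{RxPlus}).
∂π/∂p_{MedCo} = 52 − 6p_{MedCo} + 2p_{RxPlus} = 0 ⇒ p_{MedCo} = 26/3 + (1/3)p_{RxPlus}.
The game is symmetric, so in equilibrium p_{RxPlus} = p_{MedCo}: the reaction function gives (2/3)p_{MedCo} = 26/3, hence p_{MedCo} = 13.
q_{MedCo} = 43 − 3·13 + 2·13 = 30.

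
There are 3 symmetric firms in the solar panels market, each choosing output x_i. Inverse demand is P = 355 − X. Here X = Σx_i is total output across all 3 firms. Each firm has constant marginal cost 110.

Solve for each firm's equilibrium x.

A representative firm's profit is π_i = x_i(355 − X) − 110x_i, with X = x_i + Σ_{j≠i} x_j.
First-order condition: 245 − 2x_i − Σ_{j≠i} x_j = 0.
In a symmetric equilibrium every firm chooses the same x, so Σ_{j≠i} x_j = 2x. The condition becomes 245 − 4x = 0, giving x = 245/4 = 61.25.

61.25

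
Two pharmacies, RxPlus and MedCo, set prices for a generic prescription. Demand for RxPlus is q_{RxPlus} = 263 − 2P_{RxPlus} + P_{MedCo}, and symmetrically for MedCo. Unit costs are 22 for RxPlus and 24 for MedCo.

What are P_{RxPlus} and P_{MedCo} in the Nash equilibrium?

RxPlus's profit: π = (P_{RxPlus} − 22)(263 − 2P_{RxPlus} + P_{MedCo}).
∂π/∂P_{RxPlus} = 307 − 4P_{RxPlus} + P_{MedCo} = 0 ⇒ P_{RxPlus} = 76.75 + 0.25P_{MedCo}.
Similarly P_{MedCo} = 77.75 + 0.25P_{RxPlus}.
Plugging P_{MedCo} into RxPlus's best response: P_{RxPlus} = 76.75 + 0.25(77.75 + 0.25P_{RxPlus}) ⇒ 0.9375P_{RxPlus} = 96.1875, so P_{RxPlus} = 102.6.
Then P_{MedCo} = 77.75 + 0.25·102.6 = 103.4.

102.6, 103.4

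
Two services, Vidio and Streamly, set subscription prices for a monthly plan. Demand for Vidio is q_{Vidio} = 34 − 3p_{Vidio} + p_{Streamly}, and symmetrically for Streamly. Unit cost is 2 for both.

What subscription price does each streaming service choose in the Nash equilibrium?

Vidio's profit: π = (p_{Vidio} − 2)(34 − 3p_{Vidio} + p_{Streamly}).
∂π/∂p_{Vidio} = 40 − 6p_{Vidio} + p_{Streamly} = 0 ⇒ p_{Vidio} = 20/3 + (1/6)p_{Streamly}.
Setting p_{Vidio} = p_{Streamly} in the reaction function: p_{Vidio} = 20/3 + (1/6)p_{Vidio}, so p_{Vidio} = (20/3) / (5/6) = 8.

8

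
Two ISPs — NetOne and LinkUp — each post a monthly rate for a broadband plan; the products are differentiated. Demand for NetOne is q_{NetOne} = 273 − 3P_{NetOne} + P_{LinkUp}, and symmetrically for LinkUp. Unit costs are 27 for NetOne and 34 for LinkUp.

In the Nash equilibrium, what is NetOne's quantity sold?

NetOne's profit: π = (P_{NetOne} − 27)(273 − 3P_{NetOne} + P_{LinkUp}).
∂π/∂P_{NetOne} = 354 − 6P_{NetOne} + P_{LinkUp} = 0 ⇒ P_{NetOne} = 59 + (1/6)P_{LinkUp}.
Similarly P_{LinkUp} = 62.5 + (1/6)P_{NetOne}.
Substituting the second reaction function into the first: P_{NetOne} = 59 + (1/6)(62.5 + (1/6)P_{NetOne}), which gives (35/36)P_{NetOne} = 833/12 ⇒ P_{NetOne} = 71.4.
Then P_{LinkUp} = 62.5 + (1/6)·71.4 = 74.4.
q_{NetOne} = 273 − 3·71.4 + 74.4 = 133.2.

133.2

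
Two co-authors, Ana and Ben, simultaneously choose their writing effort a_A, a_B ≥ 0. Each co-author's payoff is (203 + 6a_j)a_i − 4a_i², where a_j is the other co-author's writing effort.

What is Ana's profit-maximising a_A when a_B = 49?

Ana's payoff is (203 + 6a_B)a_A − 4a_A².
∂π/∂a_A = 203 + 6a_B − 8a_A = 0, so a_A = 25.375 + 0.75a_B.
At a_B = 49: a_A = 25.375 + 0.75·49 = 62.125.

62.125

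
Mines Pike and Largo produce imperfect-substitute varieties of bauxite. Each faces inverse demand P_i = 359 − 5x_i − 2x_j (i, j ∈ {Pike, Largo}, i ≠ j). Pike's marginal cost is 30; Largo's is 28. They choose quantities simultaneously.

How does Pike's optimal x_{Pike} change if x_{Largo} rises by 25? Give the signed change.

-5

Mine Pike's profit: π = x_{Pike}(359 − 5x_{Pike} − 2x_{Largo}) − 30x_{Pike}.
∂π/∂x_{Pike} = 329 − 10x_{Pike} − 2x_{Largo} = 0 ⇒ x_{Pike} = 32.9 − 0.2x_{Largo}.
The reaction-function slope is −0.2, so a 25-unit rise in x_{Largo} moves x_{Pike} by −0.2 × 25 = −5. Pike's best response falls — the actions are strategic substitutes.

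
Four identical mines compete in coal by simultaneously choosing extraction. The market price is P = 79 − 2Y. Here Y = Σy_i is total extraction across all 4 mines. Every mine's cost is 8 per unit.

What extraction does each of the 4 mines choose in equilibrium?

A representative mine's profit is π_i = y_i(79 − 2Y) − 8y_i, with Y = y_i + Σ_{j≠i} y_j.
First-order condition: 71 − 4y_i − 2Σ_{j≠i} y_j = 0.
In a symmetric equilibrium every mine chooses the same y, so Σ_{j≠i} y_j = 3y. The condition becomes 71 − 10y = 0, giving y = 71/10 = 7.1.

7.1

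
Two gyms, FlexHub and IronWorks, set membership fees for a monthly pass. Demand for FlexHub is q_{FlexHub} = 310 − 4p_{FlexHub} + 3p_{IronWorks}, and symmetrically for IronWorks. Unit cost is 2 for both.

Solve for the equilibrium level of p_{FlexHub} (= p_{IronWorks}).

63.6

FlexHub's profit: π = (p_{FlexHub} − 2)(310 − 4p_{FlexHub} + 3p_{IronWorks}).
∂π/∂p_{FlexHub} = 318 − 8p_{FlexHub} + 3p_{IronWorks} = 0 ⇒ p_{FlexHub} = 39.75 + 0.375p_{IronWorks}.
By symmetry p_{IronWorks} = p_{FlexHub}; substituting into the reaction function, 0.625p_{FlexHub} = 39.75 and p_{FlexHub} = 63.6.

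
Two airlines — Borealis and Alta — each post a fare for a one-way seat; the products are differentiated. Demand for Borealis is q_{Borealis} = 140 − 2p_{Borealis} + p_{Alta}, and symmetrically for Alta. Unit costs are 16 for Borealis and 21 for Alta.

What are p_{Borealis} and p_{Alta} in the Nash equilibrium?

58, 60

Borealis's profit: π = (p_{Borealis} − 16)(140 − 2p_{Borealis} + p_{Alta}).
∂π/∂p_{Borealis} = 172 − 4p_{Borealis} + p_{Alta} = 0 ⇒ p_{Borealis} = 43 + 0.25p_{Alta}.
Similarly p_{Alta} = 45.5 + 0.25p_{Borealis}.
Substituting the second reaction function into the first: p_{Borealis} = 43 + 0.25(45.5 + 0.25p_{Borealis}), which gives 0.9375p_{Borealis} = 54.375 ⇒ p_{Borealis} = 58.
Then p_{Alta} = 45.5 + 0.25·58 = 60.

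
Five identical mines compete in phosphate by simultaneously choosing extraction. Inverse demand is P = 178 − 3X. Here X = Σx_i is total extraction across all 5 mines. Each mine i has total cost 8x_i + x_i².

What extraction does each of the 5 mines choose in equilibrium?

A representative mine's profit is π_i = x_i(178 − 3X) − 8x_i − x_i², with X = x_i + Σ_{j≠i} x_j.
First-order condition: 170 − 8x_i − 3Σ_{j≠i} x_j = 0.
With identical mines, set every x_j = x: then 170 − 8x − 12x = 0, i.e. x = 170/20 = 8.5.

8.5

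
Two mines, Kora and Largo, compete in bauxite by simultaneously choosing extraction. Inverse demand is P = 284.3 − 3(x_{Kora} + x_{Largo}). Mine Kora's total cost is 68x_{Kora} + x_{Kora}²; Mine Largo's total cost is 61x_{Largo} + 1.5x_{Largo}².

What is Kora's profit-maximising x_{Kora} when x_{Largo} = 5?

Mine Kora's profit: π = x_{Kora}(284.3 − 3(x_{Kora} + x_{Largo})) − 68x_{Kora} − x_{Kora}².
∂π/∂x_{Kora} = 216.3 − 8x_{Kora} − 3x_{Largo} = 0, so x_{Kora} = 27.0375 − 0.375x_{Largo}.
At x_{Largo} = 5: x_{Kora} = 27.0375 − 0.375·5 = 25.1625.

25.1625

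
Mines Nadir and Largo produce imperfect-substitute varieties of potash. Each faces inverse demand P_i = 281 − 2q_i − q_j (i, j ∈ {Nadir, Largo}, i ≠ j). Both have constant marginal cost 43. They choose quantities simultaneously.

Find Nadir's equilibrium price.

Mine Nadir's profit: π = q_{Nadir}(281 − 2q_{Nadir} − q_{Largo}) − 43q_{Nadir}.
∂π/∂q_{Nadir} = 238 − 4q_{Nadir} − q_{Largo} = 0 ⇒ q_{Nadir} = 59.5 − 0.25q_{Largo}.
Setting q_{Nadir} = q_{Largo} in the reaction function: q_{Nadir} = 59.5 − 0.25q_{Nadir}, so q_{Nadir} = 59.5 / 1.25 = 47.6.
P_{Nadir} = 281 − 2·47.6 − 47.6 = 138.2.

138.2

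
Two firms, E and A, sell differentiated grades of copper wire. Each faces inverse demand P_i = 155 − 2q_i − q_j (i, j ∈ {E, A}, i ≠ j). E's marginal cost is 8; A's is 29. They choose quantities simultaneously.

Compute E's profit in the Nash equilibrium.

Firm E's profit: π = q_E(155 − 2q_E − q_A) − 8q_E.
∂π/∂q_E = 147 − 4q_E − q_A = 0 ⇒ q_E = 36.75 − 0.25q_A.
Similarly q_A = 31.5 − 0.25q_E.
Substituting the second reaction function into the first: q_E = 36.75 − 0.25(31.5 − 0.25q_E), which gives 0.9375q_E = 28.875 ⇒ q_E = 30.8.
Then q_A = 31.5 − 0.25·30.8 = 23.8.
P_E = 155 − 2·30.8 − 23.8 = 69.6.
Profit = (69.6 − 8)·30.8 = 1897.28.

1897.28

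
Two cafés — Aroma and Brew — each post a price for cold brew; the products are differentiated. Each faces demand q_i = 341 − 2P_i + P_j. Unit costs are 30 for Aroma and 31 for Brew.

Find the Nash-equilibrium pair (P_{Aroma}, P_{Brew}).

133.8, 134.2

Aroma's profit: π = (P_{Aroma} − 30)(341 − 2P_{Aroma} + P_{Brew}).
∂π/∂P_{Aroma} = 401 − 4P_{Aroma} + P_{Brew} = 0 ⇒ P_{Aroma} = 100.25 + 0.25P_{Brew}.
Similarly P_{Brew} = 100.75 + 0.25P_{Aroma}.
Plugging P_{Brew} into Aroma's best response: P_{Aroma} = 100.25 + 0.25(100.75 + 0.25P_{Aroma}) ⇒ 0.9375P_{Aroma} = 125.4375, so P_{Aroma} = 133.8.
Then P_{Brew} = 100.75 + 0.25·133.8 = 134.2.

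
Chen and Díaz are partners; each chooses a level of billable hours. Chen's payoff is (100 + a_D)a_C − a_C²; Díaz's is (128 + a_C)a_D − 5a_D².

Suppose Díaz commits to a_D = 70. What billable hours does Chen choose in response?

Expanding Chen's payoff: 100a_C + a_Da_C − a_C².
∂π/∂a_C = 100 + a_D − 2a_C = 0, so a_C = 50 + 0.5a_D.
At a_D = 70: a_C = 50 + 0.5·70 = 85.

85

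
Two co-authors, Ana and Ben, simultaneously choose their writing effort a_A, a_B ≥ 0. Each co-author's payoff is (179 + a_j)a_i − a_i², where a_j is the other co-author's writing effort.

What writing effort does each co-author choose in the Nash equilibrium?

179

Ana's payoff is (179 + a_B)a_A − a_A².
∂π/∂a_A = 179 + a_B − 2a_A = 0, so a_A = 89.5 + 0.5a_B.
By symmetry a_B = a_A; substituting into the reaction function, 0.5a_A = 89.5 and a_A = 179.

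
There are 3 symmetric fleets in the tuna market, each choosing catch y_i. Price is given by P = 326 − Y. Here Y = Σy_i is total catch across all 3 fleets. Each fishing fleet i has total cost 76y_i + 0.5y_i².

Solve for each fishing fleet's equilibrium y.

A representative fishing fleet's profit is π_i = y_i(326 − Y) − 76y_i − 0.5y_i², with Y = y_i + Σ_{j≠i} y_j.
First-order condition: 250 − 3y_i − Σ_{j≠i} y_j = 0.
Imposing symmetry (y_j = y for all j) turns Σ_{j≠i} y_j into 2y, so 250 = 5y and y = 50.

50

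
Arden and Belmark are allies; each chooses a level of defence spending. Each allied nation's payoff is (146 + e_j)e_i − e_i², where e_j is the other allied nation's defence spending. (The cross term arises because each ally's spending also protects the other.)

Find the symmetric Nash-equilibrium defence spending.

Arden's payoff is (146 + e_B)e_A − e_A².
∂π/∂e_A = 146 + e_B − 2e_A = 0, so e_A = 73 + 0.5e_B.
By symmetry e_B = e_A; substituting into the reaction function, 0.5e_A = 73 and e_A = 146.

146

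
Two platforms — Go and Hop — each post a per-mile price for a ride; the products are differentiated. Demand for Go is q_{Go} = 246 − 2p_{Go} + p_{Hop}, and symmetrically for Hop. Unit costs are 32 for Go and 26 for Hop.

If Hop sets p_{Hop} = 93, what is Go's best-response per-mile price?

100.75

Go's profit: π = (p_{Go} − 32)(246 − 2p_{Go} + p_{Hop}).
∂π/∂p_{Go} = 310 − 4p_{Go} + p_{Hop} = 0 ⇒ p_{Go} = 77.5 + 0.25p_{Hop}.
At p_{Hop} = 93: p_{Go} = 77.5 + 0.25·93 = 100.75.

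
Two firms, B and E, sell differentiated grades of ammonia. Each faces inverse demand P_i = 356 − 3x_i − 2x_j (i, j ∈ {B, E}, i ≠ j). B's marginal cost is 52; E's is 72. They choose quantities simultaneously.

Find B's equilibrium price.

169.75

Firm B's profit: π = x_B(356 − 3x_B − 2x_E) − 52x_B.
∂π/∂x_B = 304 − 6x_B − 2x_E = 0 ⇒ x_B = 152/3 − (1/3)x_E.
Similarly x_E = 142/3 − (1/3)x_B.
Plugging x_E into B's best response: x_B = 152/3 − (1/3)(142/3 − (1/3)x_B) ⇒ (8/9)x_B = 314/9, so x_B = 39.25.
Then x_E = 142/3 − (1/3)·39.25 = 34.25.
P_B = 356 − 3·39.25 − 2·34.25 = 169.75.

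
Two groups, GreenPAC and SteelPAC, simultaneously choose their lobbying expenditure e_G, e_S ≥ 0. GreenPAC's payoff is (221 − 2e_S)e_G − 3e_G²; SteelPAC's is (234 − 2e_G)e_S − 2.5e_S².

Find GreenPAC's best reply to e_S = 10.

Expanding GreenPAC's payoff: 221e_G − 2e_Se_G − 3e_G².
∂π/∂e_G = 221 − 2e_S − 6e_G = 0, so e_G = 221/6 − (1/3)e_S.
At e_S = 10: e_G = 221/6 − (1/3)·10 = 33.5.

33.5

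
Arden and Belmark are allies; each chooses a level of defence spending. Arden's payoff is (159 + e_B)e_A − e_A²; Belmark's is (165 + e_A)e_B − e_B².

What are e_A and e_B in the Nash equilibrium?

Expanding Arden's payoff: 159e_A + e_Be_A − e_A².
∂π/∂e_A = 159 + e_B − 2e_A = 0, so e_A = 79.5 + 0.5e_B.
Likewise for Belmark: e_B = 82.5 + 0.5e_A.
Plugging e_B into Arden's best response: e_A = 79.5 + 0.5(82.5 + 0.5e_A) ⇒ 0.75e_A = 120.75, so e_A = 161.
Then e_B = 82.5 + 0.5·161 = 163.

161, 163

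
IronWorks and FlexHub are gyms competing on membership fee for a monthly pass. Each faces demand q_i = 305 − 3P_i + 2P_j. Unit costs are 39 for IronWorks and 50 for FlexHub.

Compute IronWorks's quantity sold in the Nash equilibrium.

205.6875

IronWorks's profit: π = (P_{IronWorks} − 39)(305 − 3P_{IronWorks} + 2P_{FlexHub}).
∂π/∂P_{IronWorks} = 422 − 6P_{IronWorks} + 2P_{FlexHub} = 0 ⇒ P_{IronWorks} = 211/3 + (1/3)P_{FlexHub}.
Similarly P_{FlexHub} = 455/6 + (1/3)P_{IronWorks}.
Plugging P_{FlexHub} into IronWorks's best response: P_{IronWorks} = 211/3 + (1/3)(455/6 + (1/3)P_{IronWorks}) ⇒ (8/9)P_{IronWorks} = 1721/18, so P_{IronWorks} = 107.5625.
Then P_{FlexHub} = 455/6 + (1/3)·107.5625 = 111.6875.
q_{IronWorks} = 305 − 3·107.5625 + 2·111.6875 = 205.6875.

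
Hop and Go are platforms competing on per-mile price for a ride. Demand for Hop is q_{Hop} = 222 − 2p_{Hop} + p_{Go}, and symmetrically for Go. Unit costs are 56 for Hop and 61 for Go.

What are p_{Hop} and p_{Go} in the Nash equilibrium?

Hop's profit: π = (p_{Hop} − 56)(222 − 2p_{Hop} + p_{Go}).
∂π/∂p_{Hop} = 334 − 4p_{Hop} + p_{Go} = 0 ⇒ p_{Hop} = 83.5 + 0.25p_{Go}.
Similarly p_{Go} = 86 + 0.25p_{Hop}.
Substituting the second reaction function into the first: p_{Hop} = 83.5 + 0.25(86 + 0.25p_{Hop}), which gives 0.9375p_{Hop} = 105 ⇒ p_{Hop} = 112.
Then p_{Go} = 86 + 0.25·112 = 114.

112, 114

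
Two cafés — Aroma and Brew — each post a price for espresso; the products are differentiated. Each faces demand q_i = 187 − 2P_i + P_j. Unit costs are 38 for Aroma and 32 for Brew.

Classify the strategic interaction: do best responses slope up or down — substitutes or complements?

strategic complements

Aroma's profit: π = (P_{Aroma} − 38)(187 − 2P_{Aroma} + P_{Brew}).
∂π/∂P_{Aroma} = 263 − 4P_{Aroma} + P_{Brew} = 0 ⇒ P_{Aroma} = 65.75 + 0.25P_{Brew}.
The best-response slope dP_{Aroma}/dP_{Brew} = 0.25 > 0: the reaction function is upward-sloping, so the choices are strategic complements.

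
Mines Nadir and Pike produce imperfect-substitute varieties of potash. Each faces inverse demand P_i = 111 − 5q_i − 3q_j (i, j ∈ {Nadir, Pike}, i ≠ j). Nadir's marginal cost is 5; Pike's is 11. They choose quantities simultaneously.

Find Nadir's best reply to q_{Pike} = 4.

Mine Nadir's profit: π = q_{Nadir}(111 − 5q_{Nadir} − 3q_{Pike}) − 5q_{Nadir}.
∂π/∂q_{Nadir} = 106 − 10q_{Nadir} − 3q_{Pike} = 0 ⇒ q_{Nadir} = 10.6 − 0.3q_{Pike}.
At q_{Pike} = 4: q_{Nadir} = 10.6 − 0.3·4 = 9.4.

9.4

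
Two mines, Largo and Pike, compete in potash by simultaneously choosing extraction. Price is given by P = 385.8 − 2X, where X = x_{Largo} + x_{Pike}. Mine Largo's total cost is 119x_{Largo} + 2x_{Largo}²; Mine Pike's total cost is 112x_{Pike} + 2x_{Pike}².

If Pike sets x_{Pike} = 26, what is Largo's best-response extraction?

26.85

Mine Largo's profit: π = x_{Largo}(385.8 − 2(x_{Largo} + x_{Pike})) − 119x_{Largo} − 2x_{Largo}².
∂π/∂x_{Largo} = 266.8 − 8x_{Largo} − 2x_{Pike} = 0, so x_{Largo} = 33.35 − 0.25x_{Pike}.
At x_{Pike} = 26: x_{Largo} = 33.35 − 0.25·26 = 26.85.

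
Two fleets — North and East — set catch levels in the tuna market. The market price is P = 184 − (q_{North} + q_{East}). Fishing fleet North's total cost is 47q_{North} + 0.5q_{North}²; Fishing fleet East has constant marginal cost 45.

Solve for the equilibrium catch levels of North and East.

Fishing fleet North's profit: π = q_{North}(184 − (q_{North} + q_{East})) − 47q_{North} − 0.5q_{North}².
∂π/∂q_{North} = 137 − 3q_{North} − q_{East} = 0, so q_{North} = 137/3 − (1/3)q_{East}.
For East: ∂π/∂q_{East} = 139 − 2q_{East} − q_{North} = 0 ⇒ q_{East} = 69.5 − 0.5q_{North}.
Substituting the second reaction function into the first: q_{North} = 137/3 − (1/3)(69.5 − 0.5q_{North}), which gives (5/6)q_{North} = 22.5 ⇒ q_{North} = 27.
Then q_{East} = 69.5 − 0.5·27 = 56.

27, 56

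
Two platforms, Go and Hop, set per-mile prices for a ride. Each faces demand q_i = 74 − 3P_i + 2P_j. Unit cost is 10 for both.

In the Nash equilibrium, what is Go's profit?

768

Go's profit: π = (P_{Go} − 10)(74 − 3P_{Go} + 2P_{Hop}).
∂π/∂P_{Go} = 104 − 6P_{Go} + 2P_{Hop} = 0 ⇒ P_{Go} = 52/3 + (1/3)P_{Hop}.
The game is symmetric, so in equilibrium P_{Hop} = P_{Go}: the reaction function gives (2/3)P_{Go} = 52/3, hence P_{Go} = 26.
q_{Go} = 74 − 3·26 + 2·26 = 48.
Profit = (26 − 10)·48 = 768.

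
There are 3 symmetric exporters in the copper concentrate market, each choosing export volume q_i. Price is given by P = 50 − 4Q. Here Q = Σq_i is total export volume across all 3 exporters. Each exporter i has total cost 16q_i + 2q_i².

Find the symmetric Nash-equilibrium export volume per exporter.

1.7

A representative exporter's profit is π_i = q_i(50 − 4Q) − 16q_i − 2q_i², with Q = q_i + Σ_{j≠i} q_j.
First-order condition: 34 − 12q_i − 4Σ_{j≠i} q_j = 0.
Imposing symmetry (q_j = q for all j) turns Σ_{j≠i} q_j into 2q, so 34 = 20q and q = 1.7.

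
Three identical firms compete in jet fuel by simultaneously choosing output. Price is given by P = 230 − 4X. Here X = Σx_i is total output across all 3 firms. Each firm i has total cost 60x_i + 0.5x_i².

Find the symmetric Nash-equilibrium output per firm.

10

A representative firm's profit is π_i = x_i(230 − 4X) − 60x_i − 0.5x_i², with X = x_i + Σ_{j≠i} x_j.
First-order condition: 170 − 9x_i − 4Σ_{j≠i} x_j = 0.
Imposing symmetry (x_j = x for all j) turns Σ_{j≠i} x_j into 2x, so 170 = 17x and x = 10.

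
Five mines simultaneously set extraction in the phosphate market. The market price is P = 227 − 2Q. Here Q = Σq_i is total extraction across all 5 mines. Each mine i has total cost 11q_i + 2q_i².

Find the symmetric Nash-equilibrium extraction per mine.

13.5

A representative mine's profit is π_i = q_i(227 − 2Q) − 11q_i − 2q_i², with Q = q_i + Σ_{j≠i} q_j.
First-order condition: 216 − 8q_i − 2Σ_{j≠i} q_j = 0.
In a symmetric equilibrium every mine chooses the same q, so Σ_{j≠i} q_j = 4q. The condition becomes 216 − 16q = 0, giving q = 216/16 = 13.5.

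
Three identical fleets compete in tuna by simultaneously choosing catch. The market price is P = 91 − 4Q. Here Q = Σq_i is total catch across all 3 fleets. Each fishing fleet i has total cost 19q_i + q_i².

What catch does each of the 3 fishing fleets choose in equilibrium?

4

A representative fishing fleet's profit is π_i = q_i(91 − 4Q) − 19q_i − q_i², with Q = q_i + Σ_{j≠i} q_j.
First-order condition: 72 − 10q_i − 4Σ_{j≠i} q_j = 0.
Imposing symmetry (q_j = q for all j) turns Σ_{j≠i} q_j into 2q, so 72 = 18q and q = 4.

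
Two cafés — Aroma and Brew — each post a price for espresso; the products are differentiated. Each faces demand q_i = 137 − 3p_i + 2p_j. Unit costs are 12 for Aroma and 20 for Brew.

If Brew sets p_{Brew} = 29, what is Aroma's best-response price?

Aroma's profit: π = (p_{Aroma} − 12)(137 − 3p_{Aroma} + 2p_{Brew}).
∂π/∂p_{Aroma} = 173 − 6p_{Aroma} + 2p_{Brew} = 0 ⇒ p_{Aroma} = 173/6 + (1/3)p_{Brew}.
At p_{Brew} = 29: p_{Aroma} = 173/6 + (1/3)·29 = 38.5.

38.5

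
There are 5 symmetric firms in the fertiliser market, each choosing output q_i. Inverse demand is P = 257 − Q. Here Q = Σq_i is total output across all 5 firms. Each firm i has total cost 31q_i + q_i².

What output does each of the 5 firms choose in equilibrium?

28.25

A representative firm's profit is π_i = q_i(257 − Q) − 31q_i − q_i², with Q = q_i + Σ_{j≠i} q_j.
First-order condition: 226 − 4q_i − Σ_{j≠i} q_j = 0.
In a symmetric equilibrium every firm chooses the same q, so Σ_{j≠i} q_j = 4q. The condition becomes 226 − 8q = 0, giving q = 226/8 = 28.25.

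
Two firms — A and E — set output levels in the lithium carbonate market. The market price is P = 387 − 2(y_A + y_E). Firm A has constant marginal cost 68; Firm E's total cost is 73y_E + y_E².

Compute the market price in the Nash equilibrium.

Firm A's profit: π = y_A(387 − 2(y_A + y_E)) − 68y_A.
∂π/∂y_A = 319 − 4y_A − 2y_E = 0, so y_A = 79.75 − 0.5y_E.
For E: ∂π/∂y_E = 314 − 6y_E − 2y_A = 0 ⇒ y_E = 157/3 − (1/3)y_A.
Substituting the second reaction function into the first: y_A = 79.75 − 0.5(157/3 − (1/3)y_A), which gives (5/6)y_A = 643/12 ⇒ y_A = 64.3.
Then y_E = 157/3 − (1/3)·64.3 = 30.9.
Equilibrium price: P = 387 − 2·95.2 = 196.6.

196.6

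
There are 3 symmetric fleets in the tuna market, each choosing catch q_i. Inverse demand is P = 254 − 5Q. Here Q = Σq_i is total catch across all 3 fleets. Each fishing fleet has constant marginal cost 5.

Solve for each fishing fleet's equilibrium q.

A representative fishing fleet's profit is π_i = q_i(254 − 5Q) − 5q_i, with Q = q_i + Σ_{j≠i} q_j.
First-order condition: 249 − 10q_i − 5Σ_{j≠i} q_j = 0.
Imposing symmetry (q_j = q for all j) turns Σ_{j≠i} q_j into 2q, so 249 = 20q and q = 12.45.

12.45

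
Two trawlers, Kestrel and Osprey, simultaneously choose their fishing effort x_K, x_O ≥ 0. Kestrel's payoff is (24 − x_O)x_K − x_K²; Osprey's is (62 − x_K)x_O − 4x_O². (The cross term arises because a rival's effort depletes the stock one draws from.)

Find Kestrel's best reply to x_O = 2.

11

Expanding Kestrel's payoff: 24x_K − x_Ox_K − x_K².
∂π/∂x_K = 24 − x_O − 2x_K = 0, so x_K = 12 − 0.5x_O.
At x_O = 2: x_K = 12 − 0.5·2 = 11.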